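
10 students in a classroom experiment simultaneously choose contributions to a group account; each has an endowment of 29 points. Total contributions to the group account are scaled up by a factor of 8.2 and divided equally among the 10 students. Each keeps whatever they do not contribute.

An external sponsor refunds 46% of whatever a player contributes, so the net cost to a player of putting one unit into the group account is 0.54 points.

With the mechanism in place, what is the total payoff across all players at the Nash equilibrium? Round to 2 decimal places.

2511.40 points

With the mechanism, a contributed unit returns (8.2/10) / 0.54 = 1.5185 per unit of net cost to the contributor — now above 1 — so contributing fully is weakly dominant for every player.
So the Nash equilibrium is full contribution by all 10; the group earns 10 × (29 × 0.46 + 8.2 × 29) = 2511.40.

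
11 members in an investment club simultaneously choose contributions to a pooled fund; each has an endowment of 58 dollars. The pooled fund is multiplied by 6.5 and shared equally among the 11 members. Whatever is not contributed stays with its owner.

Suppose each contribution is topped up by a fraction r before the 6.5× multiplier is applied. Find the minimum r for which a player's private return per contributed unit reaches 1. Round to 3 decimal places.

With matching at rate r, one contributed unit becomes (1 + r) in the pooled fund and returns 6.5 × (1 + r) / 11 to the contributor.
Setting this equal to 1: 1 + r = 11/6.5 = 1.6923.
So the minimum matching rate is r = 1.6923 − 1 = 0.692.

0.692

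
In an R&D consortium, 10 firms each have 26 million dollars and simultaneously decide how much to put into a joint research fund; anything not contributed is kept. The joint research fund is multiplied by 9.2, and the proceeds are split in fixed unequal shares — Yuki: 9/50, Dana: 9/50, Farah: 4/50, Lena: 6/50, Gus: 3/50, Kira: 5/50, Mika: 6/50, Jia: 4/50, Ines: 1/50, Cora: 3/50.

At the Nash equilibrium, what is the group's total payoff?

For player j, contributing a unit is worthwhile iff 9.2 × (j's share) ≥ 1, i.e. iff j's share is at least 0.1087.
The shares above 0.1087 belong to Yuki, Dana, Lena and Mika, contributing 26 each; the remaining 6 contribute 0. Total contributed: 104.
The joint research fund pays out 9.2 × 104 = 956.80 in total (split across the unequal shares, but the aggregate is all that matters for the group sum).
The 6 free-riders keep 26 each, adding 156. Group total = 156 + 956.80 = 1112.80.

1112.80 million dollars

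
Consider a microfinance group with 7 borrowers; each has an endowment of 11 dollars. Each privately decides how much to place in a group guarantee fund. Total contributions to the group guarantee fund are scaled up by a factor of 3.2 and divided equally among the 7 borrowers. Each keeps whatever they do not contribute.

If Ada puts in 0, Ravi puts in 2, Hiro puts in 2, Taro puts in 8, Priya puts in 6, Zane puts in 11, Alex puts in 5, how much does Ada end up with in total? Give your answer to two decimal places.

Total contributed: 0 + 2 + 2 + 8 + 6 + 11 + 5 = 34.
Each receives 3.2 × 34 / 7 = 15.54 from the group guarantee fund.
Ada keeps 11 − 0 = 11, so Ada's payoff is 11 + 15.54 = 26.54.

26.54 dollars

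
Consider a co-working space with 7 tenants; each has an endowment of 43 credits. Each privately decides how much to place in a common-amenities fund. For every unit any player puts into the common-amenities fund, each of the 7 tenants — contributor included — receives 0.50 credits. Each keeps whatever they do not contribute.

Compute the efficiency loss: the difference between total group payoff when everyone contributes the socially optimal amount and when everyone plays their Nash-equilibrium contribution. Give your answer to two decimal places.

The private return per contributed unit is 0.50 < 1, so contributing 0 is dominant for every player. At the Nash equilibrium everyone keeps their 43, and the group total is 7 × 43 = 301.
Each contributed unit returns 3.500 to the group as a whole (0.50 to each of 7 players), which exceeds 1, so the social optimum is full contribution: group total = 3.500 × 301 = 1053.50.
Efficiency loss = 1053.50 − 301 = 752.50.

752.50 credits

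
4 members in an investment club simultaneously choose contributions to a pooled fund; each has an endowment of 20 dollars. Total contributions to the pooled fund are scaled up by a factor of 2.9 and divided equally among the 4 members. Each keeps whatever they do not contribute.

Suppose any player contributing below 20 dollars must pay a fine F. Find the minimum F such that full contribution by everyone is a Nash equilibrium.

Given the others contribute fully, the best deviation is to contribute 0 (any partial contribution still incurs the fine and gives up units whose private return 0.7250 is below 1).
Deviating from 20 to 0 saves 20 dollars but forfeits the deviator's share of the drop in the pooled fund: 2.9/4 × 20 = 14.50.
So the deviation gain is 20 − 14.50 = 5.50, and the fine must be at least 5.50 dollars to wipe it out.

5.50 dollars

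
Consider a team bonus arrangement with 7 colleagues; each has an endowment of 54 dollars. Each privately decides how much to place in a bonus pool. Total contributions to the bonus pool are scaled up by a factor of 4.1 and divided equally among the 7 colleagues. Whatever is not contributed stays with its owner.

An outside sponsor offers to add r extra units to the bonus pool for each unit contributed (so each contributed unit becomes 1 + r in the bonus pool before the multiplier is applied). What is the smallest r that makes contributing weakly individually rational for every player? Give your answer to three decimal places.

0.707

With matching at rate r, one contributed unit becomes (1 + r) in the bonus pool and returns 4.1 × (1 + r) / 7 to the contributor.
Setting this equal to 1: 1 + r = 7/4.1 = 1.7073.
So the minimum matching rate is r = 1.7073 − 1 = 0.707.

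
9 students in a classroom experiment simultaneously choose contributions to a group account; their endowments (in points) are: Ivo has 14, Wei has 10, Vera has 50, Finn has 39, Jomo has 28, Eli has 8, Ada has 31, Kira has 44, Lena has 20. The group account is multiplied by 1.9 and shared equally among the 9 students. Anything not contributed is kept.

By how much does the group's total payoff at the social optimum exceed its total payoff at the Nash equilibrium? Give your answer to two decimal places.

The private return per contributed unit is 1.9/9 = 0.2111 < 1 for every player regardless of endowment, so the Nash equilibrium is zero contribution and the group total is Σ E_j = 14 + 10 + 50 + 39 + 28 + 8 + 31 + 44 + 20 = 244.
Each contributed unit returns 1.900 to the group, so the social optimum is full contribution by everyone: group total = 1.900 × 244 = 463.60.
Efficiency loss = (1.900 − 1) × 244 = 219.60.

219.60 points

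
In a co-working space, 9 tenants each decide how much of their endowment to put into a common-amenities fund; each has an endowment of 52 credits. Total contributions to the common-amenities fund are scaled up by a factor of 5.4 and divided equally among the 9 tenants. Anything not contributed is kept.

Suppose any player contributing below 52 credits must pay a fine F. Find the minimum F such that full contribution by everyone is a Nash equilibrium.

20.80 credits

Given the others contribute fully, the best deviation is to contribute 0 (any partial contribution still incurs the fine and gives up units whose private return 0.6000 is below 1).
Deviating from 52 to 0 saves 52 credits but forfeits the deviator's share of the drop in the common-amenities fund: 5.4/9 × 52 = 31.20.
So the deviation gain is 52 − 31.20 = 20.80, and the fine must be at least 20.80 credits to wipe it out.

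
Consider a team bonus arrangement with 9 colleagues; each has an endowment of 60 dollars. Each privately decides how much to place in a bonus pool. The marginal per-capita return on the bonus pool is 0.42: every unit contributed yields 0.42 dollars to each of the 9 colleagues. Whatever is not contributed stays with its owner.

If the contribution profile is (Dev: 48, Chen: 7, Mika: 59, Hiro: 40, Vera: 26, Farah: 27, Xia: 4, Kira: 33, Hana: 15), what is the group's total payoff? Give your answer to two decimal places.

1260.02 dollars

Total contributed: 48 + 7 + 59 + 40 + 26 + 27 + 4 + 33 + 15 = 259; total kept: 9 × 60 − 259 = 281.
The bonus pool pays out 0.42 × 9 × 259 = 979.02 in aggregate.
Group total = 281 + 979.02 = 1260.02.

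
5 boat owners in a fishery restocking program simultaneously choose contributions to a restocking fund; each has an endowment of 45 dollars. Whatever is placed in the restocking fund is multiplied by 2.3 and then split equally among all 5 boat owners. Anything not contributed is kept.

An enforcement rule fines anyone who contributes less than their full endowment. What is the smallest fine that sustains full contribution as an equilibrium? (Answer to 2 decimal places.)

24.30 dollars

Given the others contribute fully, the best deviation is to contribute 0 (any partial contribution still incurs the fine and gives up units whose private return 0.4600 is below 1).
Deviating from 45 to 0 saves 45 dollars but forfeits the deviator's share of the drop in the restocking fund: 2.3/5 × 45 = 20.70.
So the deviation gain is 45 − 20.70 = 24.30, and the fine must be at least 24.30 dollars to wipe it out.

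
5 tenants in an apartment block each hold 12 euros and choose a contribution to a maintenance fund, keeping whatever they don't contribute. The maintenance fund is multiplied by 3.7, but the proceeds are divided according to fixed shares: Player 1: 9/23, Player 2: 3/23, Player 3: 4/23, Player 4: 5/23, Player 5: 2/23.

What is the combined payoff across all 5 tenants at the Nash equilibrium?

For player j, contributing a unit is worthwhile iff 3.7 × (j's share) ≥ 1, i.e. iff j's share is at least 0.2703.
The only share above 0.2703 is Player 1's 9/23, contributing 12; the remaining 4 contribute 0. Total contributed: 12.
The maintenance fund pays out 3.7 × 12 = 44.40 in total (split across the unequal shares, but the aggregate is all that matters for the group sum).
The 4 free-riders keep 12 each, adding 48. Group total = 48 + 44.40 = 92.40.

92.40 euros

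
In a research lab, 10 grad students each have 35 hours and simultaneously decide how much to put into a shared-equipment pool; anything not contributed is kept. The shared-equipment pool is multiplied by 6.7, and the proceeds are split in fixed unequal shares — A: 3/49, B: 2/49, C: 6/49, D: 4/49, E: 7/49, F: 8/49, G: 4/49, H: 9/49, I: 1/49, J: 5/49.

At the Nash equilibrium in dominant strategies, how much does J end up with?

Each unit j contributes comes back to j as 6.7 × (j's share), so j prefers to contribute only if that share exceeds 1/6.7 = 0.1493; otherwise keeping the unit dominates.
The shares above 0.1493 belong to F and H, contributing 35 each; the remaining 8 contribute 0. Total contributed: 70.
J keeps 35 and receives 6.7 × 70 × 5/49 = 47.86 from the shared-equipment pool, for a payoff of 82.86.

82.86 hours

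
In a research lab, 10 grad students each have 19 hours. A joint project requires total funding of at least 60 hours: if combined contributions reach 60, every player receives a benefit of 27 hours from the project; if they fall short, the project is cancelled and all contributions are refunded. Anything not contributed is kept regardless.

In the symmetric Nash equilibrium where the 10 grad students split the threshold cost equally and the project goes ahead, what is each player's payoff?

40 hours

Equal share of the threshold: 60/10 = 6.
At this profile no one gains by cutting their contribution: any cut drops the total below 60, the project is cancelled, contributions are refunded, and the deviator ends with 19, which is less than 19 − 6 + 27 = 40. Contributing more than 6 just wastes the excess. So contributing exactly 6 is a best response.
Each player's payoff: 19 − 6 + 27 = 40.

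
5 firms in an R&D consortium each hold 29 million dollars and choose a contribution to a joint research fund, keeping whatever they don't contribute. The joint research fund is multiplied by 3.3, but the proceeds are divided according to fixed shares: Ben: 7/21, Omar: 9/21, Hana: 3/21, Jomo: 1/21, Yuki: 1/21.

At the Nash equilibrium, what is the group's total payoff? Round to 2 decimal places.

278.40 million dollars

Each unit j contributes comes back to j as 3.3 × (j's share), so j prefers to contribute only if that share exceeds 1/3.3 = 0.3030; otherwise keeping the unit dominates.
The shares above 0.3030 belong to Ben and Omar, contributing 29 each; the remaining 3 contribute 0. Total contributed: 58.
The joint research fund pays out 3.3 × 58 = 191.40 in total (split across the unequal shares, but the aggregate is all that matters for the group sum).
The 3 free-riders keep 29 each, adding 87. Group total = 87 + 191.40 = 278.40.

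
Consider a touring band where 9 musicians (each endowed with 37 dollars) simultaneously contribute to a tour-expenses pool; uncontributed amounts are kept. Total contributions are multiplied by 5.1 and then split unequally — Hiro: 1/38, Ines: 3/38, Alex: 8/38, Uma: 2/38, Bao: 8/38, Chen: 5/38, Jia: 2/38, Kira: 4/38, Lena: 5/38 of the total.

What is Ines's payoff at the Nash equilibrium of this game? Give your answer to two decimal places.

66.79 dollars

For player j, contributing a unit is worthwhile iff 5.1 × (j's share) ≥ 1, i.e. iff j's share is at least 0.1961.
Alex and Bao clear that bar, contributing 37 each; the remaining 7 contribute 0. Total contributed: 74.
Ines keeps 37 and receives 5.1 × 74 × 3/38 = 29.79 from the tour-expenses pool, for a payoff of 66.79.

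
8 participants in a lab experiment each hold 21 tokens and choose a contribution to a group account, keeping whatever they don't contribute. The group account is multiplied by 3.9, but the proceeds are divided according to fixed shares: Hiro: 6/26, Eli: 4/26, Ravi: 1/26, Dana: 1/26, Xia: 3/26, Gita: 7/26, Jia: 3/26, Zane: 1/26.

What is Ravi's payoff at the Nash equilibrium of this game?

24.15 tokens

For player j, contributing a unit is worthwhile iff 3.9 × (j's share) ≥ 1, i.e. iff j's share is at least 0.2564.
Only Gita (7/26) clears that bar, contributing 21; the remaining 7 contribute 0. Total contributed: 21.
Ravi keeps 21 and receives 3.9 × 21 × 1/26 = 3.15 from the group account, for a payoff of 24.15.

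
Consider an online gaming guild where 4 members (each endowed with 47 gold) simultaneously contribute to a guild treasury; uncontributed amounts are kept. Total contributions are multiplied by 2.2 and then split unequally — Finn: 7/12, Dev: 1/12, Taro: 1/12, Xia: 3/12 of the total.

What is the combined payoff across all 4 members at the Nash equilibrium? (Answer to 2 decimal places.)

Player j's private return per contributed unit is 2.2 × (j's share). Contributing is weakly dominant for j when that share is at least 1/2.2 = 0.4545, and contributing 0 is dominant otherwise.
Only Finn (7/12) clears that bar, contributing 47; the remaining 3 contribute 0. Total contributed: 47.
The guild treasury pays out 2.2 × 47 = 103.40 in total (split across the unequal shares, but the aggregate is all that matters for the group sum).
The 3 free-riders keep 47 each, adding 141. Group total = 141 + 103.40 = 244.40.

244.40 gold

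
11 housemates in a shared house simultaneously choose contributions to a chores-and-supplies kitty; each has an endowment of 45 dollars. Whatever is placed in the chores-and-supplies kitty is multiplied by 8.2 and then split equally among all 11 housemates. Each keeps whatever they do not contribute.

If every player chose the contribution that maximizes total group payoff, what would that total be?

4059.00 dollars

Each contributed unit returns 8.200 to the group as a whole (0.7455 to each of 11 players), which exceeds 1, so the social optimum is full contribution: group total = 8.200 × 495 = 4059.00.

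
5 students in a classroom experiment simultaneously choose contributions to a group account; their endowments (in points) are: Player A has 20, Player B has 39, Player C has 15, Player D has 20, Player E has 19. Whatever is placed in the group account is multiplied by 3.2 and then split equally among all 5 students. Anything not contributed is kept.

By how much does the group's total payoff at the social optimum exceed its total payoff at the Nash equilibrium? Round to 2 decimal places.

248.60 points

The private return per contributed unit is 3.2/5 = 0.6400 < 1 for every player regardless of endowment, so the Nash equilibrium is zero contribution and the group total is Σ E_j = 20 + 39 + 15 + 20 + 19 = 113.
Each contributed unit returns 3.200 to the group, so the social optimum is full contribution by everyone: group total = 3.200 × 113 = 361.60.
Efficiency loss = (3.200 − 1) × 113 = 248.60.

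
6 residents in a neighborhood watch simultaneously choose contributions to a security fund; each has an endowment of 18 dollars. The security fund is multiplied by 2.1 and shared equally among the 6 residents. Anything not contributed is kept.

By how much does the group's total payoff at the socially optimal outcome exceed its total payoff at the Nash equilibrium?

Each contributed unit returns 2.1/6 = 0.3500 to its contributor — below 1 — so contributing 0 is dominant for every player. At the Nash equilibrium everyone keeps their 18, and the group total is 6 × 18 = 108.
Each contributed unit returns 2.100 to the group as a whole (0.3500 to each of 6 players), which exceeds 1, so the social optimum is full contribution: group total = 2.100 × 108 = 226.80.
Efficiency loss = 226.80 − 108 = 118.80.

118.80 dollars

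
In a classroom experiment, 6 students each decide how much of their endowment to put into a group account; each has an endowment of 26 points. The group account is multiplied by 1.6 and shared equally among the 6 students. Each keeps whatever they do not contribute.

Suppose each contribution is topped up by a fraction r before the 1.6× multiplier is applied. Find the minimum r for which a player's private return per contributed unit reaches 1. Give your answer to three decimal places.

With matching at rate r, one contributed unit becomes (1 + r) in the group account and returns 1.6 × (1 + r) / 6 to the contributor.
Setting this equal to 1: 1 + r = 6/1.6 = 3.7500.
So the minimum matching rate is r = 3.7500 − 1 = 2.750.

2.750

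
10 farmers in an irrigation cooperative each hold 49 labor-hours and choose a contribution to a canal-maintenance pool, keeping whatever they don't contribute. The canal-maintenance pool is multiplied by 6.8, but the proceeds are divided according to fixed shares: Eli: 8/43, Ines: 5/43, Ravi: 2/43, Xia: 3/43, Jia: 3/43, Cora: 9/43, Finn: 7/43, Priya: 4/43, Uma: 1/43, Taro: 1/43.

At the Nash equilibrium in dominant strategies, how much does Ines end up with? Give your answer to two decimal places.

165.23 labor-hours

Player j's private return per contributed unit is 6.8 × (j's share). Contributing is weakly dominant for j when that share is at least 1/6.8 = 0.1471, and contributing 0 is dominant otherwise.
Eli, Cora and Finn clear that bar, contributing 49 each; the remaining 7 contribute 0. Total contributed: 147.
Ines keeps 49 and receives 6.8 × 147 × 5/43 = 116.23 from the canal-maintenance pool, for a payoff of 165.23.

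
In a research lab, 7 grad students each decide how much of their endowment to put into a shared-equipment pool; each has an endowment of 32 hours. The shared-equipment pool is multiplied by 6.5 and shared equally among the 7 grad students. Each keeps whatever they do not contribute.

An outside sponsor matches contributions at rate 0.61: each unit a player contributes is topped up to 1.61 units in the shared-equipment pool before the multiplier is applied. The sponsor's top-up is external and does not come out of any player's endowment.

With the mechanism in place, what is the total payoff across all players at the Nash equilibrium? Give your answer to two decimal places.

The effective private return per unit is now 6.5 × 1.61 / 7 = 1.4950 > 1, so every player's dominant strategy flips to full contribution.
So the Nash equilibrium is full contribution by all 7; the group earns 6.5 × 1.61 × 224 = 2344.16.

2344.16 hours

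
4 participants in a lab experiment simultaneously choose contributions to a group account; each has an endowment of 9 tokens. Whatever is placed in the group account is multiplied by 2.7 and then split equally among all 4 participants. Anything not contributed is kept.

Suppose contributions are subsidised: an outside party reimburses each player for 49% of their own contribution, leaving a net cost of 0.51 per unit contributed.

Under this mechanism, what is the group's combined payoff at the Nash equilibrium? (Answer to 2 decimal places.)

With the mechanism, a contributed unit returns (2.7/4) / 0.51 = 1.3235 per unit of net cost to the contributor — now above 1 — so contributing fully is weakly dominant for every player.
At the Nash equilibrium everyone contributes 9. Group total payoff = 4 × (9 × 0.49 + 2.7 × 9) = 114.84.

114.84 tokens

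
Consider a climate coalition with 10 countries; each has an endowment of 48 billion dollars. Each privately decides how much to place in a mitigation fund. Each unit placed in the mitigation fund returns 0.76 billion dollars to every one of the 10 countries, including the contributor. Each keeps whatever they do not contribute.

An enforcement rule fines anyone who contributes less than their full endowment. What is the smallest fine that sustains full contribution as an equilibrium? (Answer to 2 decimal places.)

11.52 billion dollars

Given the others contribute fully, the best deviation is to contribute 0 (any partial contribution still incurs the fine and gives up units whose private return 0.76 is below 1).
Deviating from 48 to 0 saves 48 billion dollars but forfeits the deviator's share of the drop in the mitigation fund: 0.76 × 48 = 36.48.
So the deviation gain is 48 − 36.48 = 11.52, and the fine must be at least 11.52 billion dollars to wipe it out.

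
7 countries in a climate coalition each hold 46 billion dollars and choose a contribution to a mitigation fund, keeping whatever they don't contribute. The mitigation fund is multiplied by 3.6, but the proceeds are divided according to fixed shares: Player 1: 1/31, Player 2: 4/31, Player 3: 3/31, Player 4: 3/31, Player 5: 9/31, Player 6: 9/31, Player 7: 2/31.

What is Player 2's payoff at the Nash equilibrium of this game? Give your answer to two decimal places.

Player j's private return per contributed unit is 3.6 × (j's share). Contributing is weakly dominant for j when that share is at least 1/3.6 = 0.2778, and contributing 0 is dominant otherwise.
The shares above 0.2778 belong to Player 5 and Player 6, contributing 46 each; the remaining 5 contribute 0. Total contributed: 92.
Player 2 keeps 46 and receives 3.6 × 92 × 4/31 = 42.74 from the mitigation fund, for a payoff of 88.74.

88.74 billion dollars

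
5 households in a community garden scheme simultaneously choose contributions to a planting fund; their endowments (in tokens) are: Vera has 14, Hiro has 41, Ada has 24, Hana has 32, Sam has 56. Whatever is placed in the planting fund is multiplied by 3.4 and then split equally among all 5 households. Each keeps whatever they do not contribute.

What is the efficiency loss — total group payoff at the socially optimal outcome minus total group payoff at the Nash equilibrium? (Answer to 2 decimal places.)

400.80 tokens

The private return per contributed unit is 3.4/5 = 0.6800 < 1 for every player regardless of endowment, so the Nash equilibrium is zero contribution and the group total is Σ E_j = 14 + 41 + 24 + 32 + 56 = 167.
Each contributed unit returns 3.400 to the group, so the social optimum is full contribution by everyone: group total = 3.400 × 167 = 567.80.
Efficiency loss = (3.400 − 1) × 167 = 400.80.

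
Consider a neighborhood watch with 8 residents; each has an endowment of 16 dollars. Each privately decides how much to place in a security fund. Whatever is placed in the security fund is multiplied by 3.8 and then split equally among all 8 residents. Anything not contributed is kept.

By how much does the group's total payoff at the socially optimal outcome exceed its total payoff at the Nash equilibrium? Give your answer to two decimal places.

358.40 dollars

Each contributed unit returns 3.8/8 = 0.4750 to its contributor — below 1 — so contributing 0 is dominant for every player. At the Nash equilibrium everyone keeps their 16, and the group total is 8 × 16 = 128.
Each contributed unit returns 3.800 to the group as a whole (0.4750 to each of 8 players), which exceeds 1, so the social optimum is full contribution: group total = 3.800 × 128 = 486.40.
Efficiency loss = 486.40 − 128 = 358.40.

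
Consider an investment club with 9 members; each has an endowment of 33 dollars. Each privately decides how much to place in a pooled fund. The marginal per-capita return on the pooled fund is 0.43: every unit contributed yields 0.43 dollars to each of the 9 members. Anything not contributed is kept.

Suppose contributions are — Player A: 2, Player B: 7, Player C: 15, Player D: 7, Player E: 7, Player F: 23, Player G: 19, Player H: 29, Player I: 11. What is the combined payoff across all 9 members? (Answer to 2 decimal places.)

641.40 dollars

Total contributed: 2 + 7 + 15 + 7 + 7 + 23 + 19 + 29 + 11 = 120; total kept: 9 × 33 − 120 = 177.
The pooled fund pays out 0.43 × 9 × 120 = 464.40 in aggregate.
Group total = 177 + 464.40 = 641.40.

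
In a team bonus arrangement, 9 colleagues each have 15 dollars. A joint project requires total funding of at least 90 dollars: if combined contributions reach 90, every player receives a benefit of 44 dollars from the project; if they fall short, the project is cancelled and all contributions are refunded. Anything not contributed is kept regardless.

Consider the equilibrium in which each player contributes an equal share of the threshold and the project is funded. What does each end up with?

Equal share of the threshold: 90/9 = 10.
At this profile no one gains by cutting their contribution: any cut drops the total below 90, the project is cancelled, contributions are refunded, and the deviator ends with 15, which is less than 15 − 10 + 44 = 49. Contributing more than 10 just wastes the excess. So contributing exactly 10 is a best response.
Each player's payoff: 15 − 10 + 44 = 49.

49 dollars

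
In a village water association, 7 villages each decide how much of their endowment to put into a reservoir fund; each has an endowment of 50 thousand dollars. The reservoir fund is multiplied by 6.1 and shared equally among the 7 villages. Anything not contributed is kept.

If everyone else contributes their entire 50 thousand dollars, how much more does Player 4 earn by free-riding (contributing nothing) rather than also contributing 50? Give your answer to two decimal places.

Switching from a contribution of 50 to 0 lets Player 4 keep an extra 50 thousand dollars, but lowers the reservoir fund by 50, which costs Player 4 their own share of that drop: 6.1/7 × 50 = 43.57.
Net gain = 50 − 43.57 = 6.43. The private return per contributed unit (0.8714) is below 1, so free-riding is indeed the best response regardless of what the others do.

6.43 thousand dollars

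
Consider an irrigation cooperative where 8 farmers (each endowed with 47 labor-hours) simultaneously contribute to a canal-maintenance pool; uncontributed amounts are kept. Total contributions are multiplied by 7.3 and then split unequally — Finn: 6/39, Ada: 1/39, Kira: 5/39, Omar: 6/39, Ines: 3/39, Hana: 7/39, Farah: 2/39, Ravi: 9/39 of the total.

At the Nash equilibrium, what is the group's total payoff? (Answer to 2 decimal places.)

Each unit j contributes comes back to j as 7.3 × (j's share), so j prefers to contribute only if that share exceeds 1/7.3 = 0.1370; otherwise keeping the unit dominates.
Finn, Omar, Hana and Ravi are above the threshold, contributing 47 each; the remaining 4 contribute 0. Total contributed: 188.
The canal-maintenance pool pays out 7.3 × 188 = 1372.40 in total (split across the unequal shares, but the aggregate is all that matters for the group sum).
The 4 free-riders keep 47 each, adding 188. Group total = 188 + 1372.40 = 1560.40.

1560.40 labor-hours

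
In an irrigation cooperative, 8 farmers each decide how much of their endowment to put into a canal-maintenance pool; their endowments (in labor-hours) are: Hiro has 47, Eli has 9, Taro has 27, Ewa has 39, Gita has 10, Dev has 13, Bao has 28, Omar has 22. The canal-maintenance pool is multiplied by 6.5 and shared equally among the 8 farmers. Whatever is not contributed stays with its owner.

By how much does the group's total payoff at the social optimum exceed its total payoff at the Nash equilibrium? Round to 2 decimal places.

The private return per contributed unit is 6.5/8 = 0.8125 < 1 for every player regardless of endowment, so the Nash equilibrium is zero contribution and the group total is Σ E_j = 47 + 9 + 27 + 39 + 10 + 13 + 28 + 22 = 195.
Each contributed unit returns 6.500 to the group, so the social optimum is full contribution by everyone: group total = 6.500 × 195 = 1267.50.
Efficiency loss = (6.500 − 1) × 195 = 1072.50.

1072.50 labor-hours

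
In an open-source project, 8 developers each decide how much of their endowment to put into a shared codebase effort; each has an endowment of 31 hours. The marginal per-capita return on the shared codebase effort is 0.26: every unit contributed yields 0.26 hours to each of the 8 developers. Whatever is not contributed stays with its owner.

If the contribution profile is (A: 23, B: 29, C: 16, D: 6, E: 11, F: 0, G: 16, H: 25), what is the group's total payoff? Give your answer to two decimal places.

384.08 hours

Total contributed: 23 + 29 + 16 + 6 + 11 + 0 + 16 + 25 = 126; total kept: 8 × 31 − 126 = 122.
The shared codebase effort pays out 0.26 × 8 × 126 = 262.08 in aggregate.
Group total = 122 + 262.08 = 384.08.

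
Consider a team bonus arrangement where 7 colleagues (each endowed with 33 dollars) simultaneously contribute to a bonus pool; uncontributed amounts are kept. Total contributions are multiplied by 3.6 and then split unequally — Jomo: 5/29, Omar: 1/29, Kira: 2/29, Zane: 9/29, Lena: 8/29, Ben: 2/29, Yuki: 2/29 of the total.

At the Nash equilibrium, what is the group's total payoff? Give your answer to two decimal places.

316.80 dollars

Player j's private return per contributed unit is 3.6 × (j's share). Contributing is weakly dominant for j when that share is at least 1/3.6 = 0.2778, and contributing 0 is dominant otherwise.
Zane alone (share 9/29) is above the threshold, contributing 33; the remaining 6 contribute 0. Total contributed: 33.
The bonus pool pays out 3.6 × 33 = 118.80 in total (split across the unequal shares, but the aggregate is all that matters for the group sum).
The 6 free-riders keep 33 each, adding 198. Group total = 198 + 118.80 = 316.80.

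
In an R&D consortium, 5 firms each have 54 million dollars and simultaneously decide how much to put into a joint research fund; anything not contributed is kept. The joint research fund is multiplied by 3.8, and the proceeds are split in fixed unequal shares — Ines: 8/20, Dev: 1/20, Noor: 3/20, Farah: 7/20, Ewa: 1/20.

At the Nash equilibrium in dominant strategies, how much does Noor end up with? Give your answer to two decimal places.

115.56 million dollars

Each unit j contributes comes back to j as 3.8 × (j's share), so j prefers to contribute only if that share exceeds 1/3.8 = 0.2632; otherwise keeping the unit dominates.
The shares above 0.2632 belong to Ines and Farah, contributing 54 each; the remaining 3 contribute 0. Total contributed: 108.
Noor keeps 54 and receives 3.8 × 108 × 3/20 = 61.56 from the joint research fund, for a payoff of 115.56.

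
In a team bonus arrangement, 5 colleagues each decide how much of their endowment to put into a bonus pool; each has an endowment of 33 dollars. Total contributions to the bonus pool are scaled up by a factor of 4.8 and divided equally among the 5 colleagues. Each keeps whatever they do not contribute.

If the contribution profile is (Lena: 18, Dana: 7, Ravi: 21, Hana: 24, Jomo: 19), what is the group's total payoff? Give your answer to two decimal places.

503.20 dollars

Total contributed: 18 + 7 + 21 + 24 + 19 = 89; total kept: 5 × 33 − 89 = 76.
The bonus pool pays out 4.8 × 89 = 427.20 in aggregate.
Group total = 76 + 427.20 = 503.20.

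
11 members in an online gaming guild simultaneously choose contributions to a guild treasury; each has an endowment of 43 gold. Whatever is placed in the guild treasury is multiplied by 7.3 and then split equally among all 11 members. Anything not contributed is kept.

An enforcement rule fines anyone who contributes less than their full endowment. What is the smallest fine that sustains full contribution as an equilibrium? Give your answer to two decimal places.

14.46 gold

Given the others contribute fully, the best deviation is to contribute 0 (any partial contribution still incurs the fine and gives up units whose private return 0.6636 is below 1).
Deviating from 43 to 0 saves 43 gold but forfeits the deviator's share of the drop in the guild treasury: 7.3/11 × 43 = 28.54.
So the deviation gain is 43 − 28.54 = 14.46, and the fine must be at least 14.46 gold to wipe it out.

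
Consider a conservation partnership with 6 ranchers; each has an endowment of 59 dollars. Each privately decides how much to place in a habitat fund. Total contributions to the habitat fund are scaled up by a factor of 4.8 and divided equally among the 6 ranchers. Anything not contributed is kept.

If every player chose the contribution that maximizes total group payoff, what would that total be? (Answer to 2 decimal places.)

1699.20 dollars

Each contributed unit returns 4.800 to the group as a whole (0.8000 to each of 6 players), which exceeds 1, so the social optimum is full contribution: group total = 4.800 × 354 = 1699.20.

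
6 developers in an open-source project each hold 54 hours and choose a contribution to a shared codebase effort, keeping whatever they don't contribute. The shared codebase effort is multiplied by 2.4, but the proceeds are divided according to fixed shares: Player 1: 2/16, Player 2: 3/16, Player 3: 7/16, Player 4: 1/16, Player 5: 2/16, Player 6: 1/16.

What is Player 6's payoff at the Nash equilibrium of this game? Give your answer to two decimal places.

A player with share s gets back 2.4·s per unit contributed, so full contribution is dominant for anyone with s > 1/2.4 = 0.4167 and zero contribution is dominant for anyone below.
Only Player 3 (7/16) clears that bar, contributing 54; the remaining 5 contribute 0. Total contributed: 54.
Player 6 keeps 54 and receives 2.4 × 54 × 1/16 = 8.10 from the shared codebase effort, for a payoff of 62.10.

62.10 hours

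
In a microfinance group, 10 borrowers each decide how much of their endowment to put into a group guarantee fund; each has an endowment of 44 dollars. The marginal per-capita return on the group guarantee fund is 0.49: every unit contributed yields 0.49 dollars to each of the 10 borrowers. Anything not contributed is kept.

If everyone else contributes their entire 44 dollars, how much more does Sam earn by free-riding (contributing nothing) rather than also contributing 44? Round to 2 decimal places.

Switching from a contribution of 44 to 0 lets Sam keep an extra 44 dollars, but lowers the group guarantee fund by 44, which costs Sam their own share of that drop: 0.49 × 44 = 21.56.
Net gain = 44 − 21.56 = 22.44. The private return per contributed unit (0.49) is below 1, so free-riding is indeed the best response regardless of what the others do.

22.44 dollars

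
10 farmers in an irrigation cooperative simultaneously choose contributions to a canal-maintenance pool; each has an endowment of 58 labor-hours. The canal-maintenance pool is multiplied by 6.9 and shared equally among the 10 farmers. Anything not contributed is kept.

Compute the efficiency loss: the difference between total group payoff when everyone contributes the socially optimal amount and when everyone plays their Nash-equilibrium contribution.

Each contributed unit returns 6.9/10 = 0.6900 to its contributor — below 1 — so contributing 0 is dominant for every player. At the Nash equilibrium everyone keeps their 58, and the group total is 10 × 58 = 580.
Each contributed unit returns 6.900 to the group as a whole (0.6900 to each of 10 players), which exceeds 1, so the social optimum is full contribution: group total = 6.900 × 580 = 4002.00.
Efficiency loss = 4002.00 − 580 = 3422.00.

3422.00 labor-hours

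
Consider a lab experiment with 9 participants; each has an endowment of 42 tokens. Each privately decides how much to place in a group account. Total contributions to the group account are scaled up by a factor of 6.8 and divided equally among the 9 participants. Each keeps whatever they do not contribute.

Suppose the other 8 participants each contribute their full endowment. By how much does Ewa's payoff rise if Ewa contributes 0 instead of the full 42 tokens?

Switching from a contribution of 42 to 0 lets Ewa keep an extra 42 tokens, but lowers the group account by 42, which costs Ewa their own share of that drop: 6.8/9 × 42 = 31.73.
Net gain = 42 − 31.73 = 10.27. The private return per contributed unit (0.7556) is below 1, so free-riding is indeed the best response regardless of what the others do.

10.27 tokens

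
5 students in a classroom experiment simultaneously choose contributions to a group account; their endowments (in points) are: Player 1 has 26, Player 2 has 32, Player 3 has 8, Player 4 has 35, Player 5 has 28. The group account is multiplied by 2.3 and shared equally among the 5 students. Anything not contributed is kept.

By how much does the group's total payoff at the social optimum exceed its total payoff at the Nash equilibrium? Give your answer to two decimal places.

167.70 points

The private return per contributed unit is 2.3/5 = 0.4600 < 1 for every player regardless of endowment, so the Nash equilibrium is zero contribution and the group total is Σ E_j = 26 + 32 + 8 + 35 + 28 = 129.
Each contributed unit returns 2.300 to the group, so the social optimum is full contribution by everyone: group total = 2.300 × 129 = 296.70.
Efficiency loss = (2.300 − 1) × 129 = 167.70.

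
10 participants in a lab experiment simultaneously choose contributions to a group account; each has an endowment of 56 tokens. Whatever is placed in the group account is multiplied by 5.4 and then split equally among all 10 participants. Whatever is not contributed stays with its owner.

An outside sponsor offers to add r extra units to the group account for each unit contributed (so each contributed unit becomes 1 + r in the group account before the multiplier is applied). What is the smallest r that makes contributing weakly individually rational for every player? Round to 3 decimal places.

0.852

With matching at rate r, one contributed unit becomes (1 + r) in the group account and returns 5.4 × (1 + r) / 10 to the contributor.
Setting this equal to 1: 1 + r = 10/5.4 = 1.8519.
So the minimum matching rate is r = 1.8519 − 1 = 0.852.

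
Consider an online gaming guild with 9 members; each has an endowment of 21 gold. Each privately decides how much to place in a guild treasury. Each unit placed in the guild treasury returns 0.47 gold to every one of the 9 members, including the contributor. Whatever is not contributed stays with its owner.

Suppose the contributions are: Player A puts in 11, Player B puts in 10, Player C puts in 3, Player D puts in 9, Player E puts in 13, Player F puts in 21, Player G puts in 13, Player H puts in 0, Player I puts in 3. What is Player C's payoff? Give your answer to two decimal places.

57.01 gold

Total contributed: 11 + 10 + 3 + 9 + 13 + 21 + 13 + 0 + 3 = 83.
Each receives 0.47 × 83 = 39.01 from the guild treasury.
Player C keeps 21 − 3 = 18, so Player C's payoff is 18 + 39.01 = 57.01.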